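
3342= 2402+940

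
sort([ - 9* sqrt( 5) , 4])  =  [ - 9*sqrt( 5 ),  4] 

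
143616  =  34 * 4224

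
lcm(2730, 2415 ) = 62790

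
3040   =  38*80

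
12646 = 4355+8291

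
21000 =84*250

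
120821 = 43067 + 77754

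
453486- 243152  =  210334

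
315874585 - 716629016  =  - 400754431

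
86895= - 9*( - 9655 ) 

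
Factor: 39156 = 2^2*3^1*13^1 * 251^1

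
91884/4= 22971 = 22971.00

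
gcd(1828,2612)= 4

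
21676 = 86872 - 65196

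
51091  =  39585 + 11506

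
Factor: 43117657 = 11^1*3919787^1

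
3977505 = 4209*945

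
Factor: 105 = 3^1* 5^1*7^1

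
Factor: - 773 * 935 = -722755 =- 5^1 *11^1*17^1 * 773^1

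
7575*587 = 4446525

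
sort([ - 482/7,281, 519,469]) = [ - 482/7,281, 469,519]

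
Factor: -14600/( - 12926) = 2^2*5^2 * 23^(  -  1 )*73^1 * 281^( - 1 ) = 7300/6463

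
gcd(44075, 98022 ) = 1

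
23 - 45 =-22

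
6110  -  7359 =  - 1249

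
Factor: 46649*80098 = 3736491602 = 2^1*29^1*1381^1*46649^1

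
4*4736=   18944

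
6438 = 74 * 87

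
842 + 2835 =3677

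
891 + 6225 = 7116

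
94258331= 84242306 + 10016025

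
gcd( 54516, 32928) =84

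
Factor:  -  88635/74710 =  - 2^( - 1)*3^1*19^1*31^( -1)*241^(-1 )*311^1 = -17727/14942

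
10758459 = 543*19813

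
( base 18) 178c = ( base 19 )13ga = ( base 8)20100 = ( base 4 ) 2001000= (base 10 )8256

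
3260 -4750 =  - 1490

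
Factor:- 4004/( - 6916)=11/19 = 11^1*19^( - 1) 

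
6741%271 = 237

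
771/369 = 2 + 11/123 = 2.09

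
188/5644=47/1411 = 0.03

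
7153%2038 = 1039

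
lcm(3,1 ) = 3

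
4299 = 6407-2108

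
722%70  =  22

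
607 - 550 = 57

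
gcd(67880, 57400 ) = 40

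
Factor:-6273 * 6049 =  - 37945377 = - 3^2 * 17^1*23^1 * 41^1 * 263^1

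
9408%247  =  22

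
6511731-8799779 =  -2288048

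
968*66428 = 64302304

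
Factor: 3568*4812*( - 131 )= - 2^6*3^1 *131^1* 223^1*401^1 = - 2249167296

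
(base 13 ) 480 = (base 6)3340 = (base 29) qq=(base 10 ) 780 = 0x30c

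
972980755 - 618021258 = 354959497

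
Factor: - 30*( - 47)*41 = 57810 = 2^1*3^1*5^1*41^1*47^1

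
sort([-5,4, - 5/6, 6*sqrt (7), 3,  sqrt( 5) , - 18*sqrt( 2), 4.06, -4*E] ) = [ - 18*sqrt(2), - 4*E, - 5,-5/6, sqrt(5), 3,4, 4.06, 6  *  sqrt(7 )]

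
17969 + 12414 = 30383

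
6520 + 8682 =15202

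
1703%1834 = 1703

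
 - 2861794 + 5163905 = 2302111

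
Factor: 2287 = 2287^1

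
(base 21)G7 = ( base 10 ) 343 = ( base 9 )421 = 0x157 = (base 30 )bd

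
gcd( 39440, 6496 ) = 464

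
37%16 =5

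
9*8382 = 75438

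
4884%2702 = 2182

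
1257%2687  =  1257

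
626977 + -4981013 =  - 4354036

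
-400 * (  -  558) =223200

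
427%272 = 155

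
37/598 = 37/598 = 0.06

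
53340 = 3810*14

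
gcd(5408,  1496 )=8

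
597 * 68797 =41071809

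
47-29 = 18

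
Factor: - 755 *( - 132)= 2^2  *  3^1* 5^1*11^1 * 151^1 =99660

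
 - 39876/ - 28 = 1424+1/7 = 1424.14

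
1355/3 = 451 + 2/3 = 451.67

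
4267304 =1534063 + 2733241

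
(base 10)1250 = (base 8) 2342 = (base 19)38F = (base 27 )1J8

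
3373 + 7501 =10874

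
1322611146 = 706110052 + 616501094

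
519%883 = 519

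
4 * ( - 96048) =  - 384192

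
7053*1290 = 9098370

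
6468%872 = 364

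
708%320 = 68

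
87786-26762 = 61024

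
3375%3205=170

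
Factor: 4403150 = 2^1*5^2*83^1*1061^1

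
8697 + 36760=45457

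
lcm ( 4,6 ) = 12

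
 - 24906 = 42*(-593 ) 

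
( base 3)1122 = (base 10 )44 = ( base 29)1f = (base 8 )54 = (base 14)32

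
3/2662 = 3/2662 =0.00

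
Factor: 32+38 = 2^1*5^1* 7^1 = 70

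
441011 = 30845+410166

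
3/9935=3/9935 =0.00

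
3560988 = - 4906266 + 8467254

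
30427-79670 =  - 49243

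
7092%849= 300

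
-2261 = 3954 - 6215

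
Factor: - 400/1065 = - 2^4*3^( - 1 ) * 5^1*71^( - 1)  =  -80/213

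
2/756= 1/378 = 0.00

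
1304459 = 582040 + 722419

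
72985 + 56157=129142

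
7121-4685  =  2436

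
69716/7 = 9959 + 3/7=   9959.43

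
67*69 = 4623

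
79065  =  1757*45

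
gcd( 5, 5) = 5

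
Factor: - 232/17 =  - 2^3*17^( - 1)*29^1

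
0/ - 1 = 0/1 =- 0.00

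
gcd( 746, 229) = 1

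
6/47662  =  3/23831 = 0.00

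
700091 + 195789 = 895880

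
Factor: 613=613^1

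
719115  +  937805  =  1656920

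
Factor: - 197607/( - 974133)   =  3^( - 2)*109^( - 1 )*199^1  =  199/981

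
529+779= 1308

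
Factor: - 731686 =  - 2^1 *41^1 *8923^1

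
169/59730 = 169/59730=0.00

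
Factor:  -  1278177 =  - 3^1*199^1*2141^1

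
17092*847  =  14476924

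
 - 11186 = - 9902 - 1284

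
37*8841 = 327117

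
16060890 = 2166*7415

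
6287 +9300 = 15587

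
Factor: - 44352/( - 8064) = 2^(  -  1)*11^1 =11/2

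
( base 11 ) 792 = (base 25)1cn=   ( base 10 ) 948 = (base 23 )1i5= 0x3B4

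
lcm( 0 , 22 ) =0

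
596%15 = 11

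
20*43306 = 866120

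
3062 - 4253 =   -  1191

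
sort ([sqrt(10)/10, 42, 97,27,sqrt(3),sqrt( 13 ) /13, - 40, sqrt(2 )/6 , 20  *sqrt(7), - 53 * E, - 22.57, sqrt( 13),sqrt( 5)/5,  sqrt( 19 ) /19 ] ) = [- 53*E, - 40, - 22.57,sqrt(19)/19,  sqrt(2)/6,sqrt(13 ) /13,sqrt(10) /10,sqrt( 5) /5,sqrt( 3)  ,  sqrt(13), 27,42 , 20* sqrt(7),97 ] 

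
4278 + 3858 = 8136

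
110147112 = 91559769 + 18587343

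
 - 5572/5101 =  - 5572/5101 = - 1.09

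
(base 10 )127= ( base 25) 52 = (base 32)3V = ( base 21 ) 61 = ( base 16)7f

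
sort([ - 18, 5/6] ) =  [ - 18,  5/6]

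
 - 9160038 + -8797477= - 17957515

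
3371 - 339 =3032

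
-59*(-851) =50209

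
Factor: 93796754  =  2^1 * 46898377^1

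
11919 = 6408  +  5511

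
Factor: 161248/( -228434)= -2^4*5039^1*114217^( - 1) = -80624/114217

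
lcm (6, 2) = 6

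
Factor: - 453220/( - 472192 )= 215/224 = 2^( - 5)*5^1*7^( - 1 ) * 43^1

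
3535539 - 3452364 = 83175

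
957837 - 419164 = 538673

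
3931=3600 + 331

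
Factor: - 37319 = -67^1*557^1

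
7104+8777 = 15881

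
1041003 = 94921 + 946082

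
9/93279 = 3/31093 = 0.00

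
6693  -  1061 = 5632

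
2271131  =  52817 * 43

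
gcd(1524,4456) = 4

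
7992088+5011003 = 13003091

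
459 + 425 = 884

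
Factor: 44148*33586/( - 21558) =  - 247125788/3593  =  - 2^2* 7^1*13^1*283^1*2399^1 * 3593^( - 1 )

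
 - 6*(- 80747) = 484482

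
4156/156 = 1039/39= 26.64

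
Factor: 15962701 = 15962701^1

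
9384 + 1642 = 11026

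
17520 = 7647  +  9873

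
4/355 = 4/355 = 0.01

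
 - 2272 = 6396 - 8668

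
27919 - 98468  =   - 70549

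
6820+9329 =16149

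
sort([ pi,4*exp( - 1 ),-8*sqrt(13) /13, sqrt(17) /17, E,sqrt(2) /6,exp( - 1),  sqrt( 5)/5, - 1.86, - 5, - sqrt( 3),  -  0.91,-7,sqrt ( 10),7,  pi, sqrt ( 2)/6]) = [ - 7,-5,-8*sqrt ( 13)/13, - 1.86, - sqrt ( 3), - 0.91,sqrt(2)/6, sqrt(2) /6 , sqrt(17 ) /17,  exp( - 1),sqrt(5)/5,4*exp( - 1 ), E,  pi, pi,sqrt(10)  ,  7]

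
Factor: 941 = 941^1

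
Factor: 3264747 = 3^1*53^1*20533^1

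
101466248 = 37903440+63562808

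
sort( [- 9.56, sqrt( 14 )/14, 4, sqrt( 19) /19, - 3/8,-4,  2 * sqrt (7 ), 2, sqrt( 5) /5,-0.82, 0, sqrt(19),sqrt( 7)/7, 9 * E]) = [ - 9.56, - 4,  -  0.82, - 3/8, 0, sqrt( 19) /19, sqrt(14)/14, sqrt( 7 ) /7, sqrt( 5 )/5, 2,4,sqrt(19 ),2* sqrt(7 ),9*E ] 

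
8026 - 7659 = 367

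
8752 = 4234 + 4518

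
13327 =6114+7213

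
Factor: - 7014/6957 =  - 2338/2319 = - 2^1* 3^(-1)*7^1*167^1 *773^ ( - 1)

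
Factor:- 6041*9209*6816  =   - 379184774304=-2^5*3^1*7^1*71^1*  863^1*9209^1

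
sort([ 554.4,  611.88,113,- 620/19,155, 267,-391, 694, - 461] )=[-461,-391, - 620/19,113,155,  267, 554.4 , 611.88, 694 ] 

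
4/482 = 2/241 = 0.01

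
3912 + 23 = 3935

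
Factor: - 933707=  - 933707^1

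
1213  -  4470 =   -  3257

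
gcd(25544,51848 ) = 8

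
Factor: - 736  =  -2^5*23^1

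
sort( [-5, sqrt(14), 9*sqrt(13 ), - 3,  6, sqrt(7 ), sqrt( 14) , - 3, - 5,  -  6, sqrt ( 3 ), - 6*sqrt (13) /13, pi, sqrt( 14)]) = [ - 6,-5, - 5,-3, - 3, - 6 *sqrt( 13 )/13,sqrt (3 ), sqrt(7),pi, sqrt(14), sqrt(14 ), sqrt( 14 ), 6, 9*sqrt ( 13)] 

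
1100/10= 110 =110.00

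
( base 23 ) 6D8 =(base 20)8E1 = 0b110110011001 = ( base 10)3481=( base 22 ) 745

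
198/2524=99/1262 = 0.08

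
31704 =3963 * 8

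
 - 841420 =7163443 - 8004863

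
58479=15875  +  42604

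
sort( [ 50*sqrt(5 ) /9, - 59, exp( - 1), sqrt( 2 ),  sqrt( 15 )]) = [ - 59, exp( - 1), sqrt( 2), sqrt(15),50*sqrt(5) /9 ] 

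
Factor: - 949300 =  - 2^2*5^2 * 11^1*863^1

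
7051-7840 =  -789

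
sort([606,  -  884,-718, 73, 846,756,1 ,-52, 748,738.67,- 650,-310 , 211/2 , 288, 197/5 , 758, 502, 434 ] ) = [-884 ,-718 , - 650  ,-310,-52 , 1, 197/5,73, 211/2,288,434,502,606,738.67,748,  756 , 758, 846] 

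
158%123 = 35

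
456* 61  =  27816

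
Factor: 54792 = 2^3  *3^2*761^1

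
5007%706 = 65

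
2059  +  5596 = 7655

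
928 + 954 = 1882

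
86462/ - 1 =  - 86462/1 = - 86462.00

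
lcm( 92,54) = 2484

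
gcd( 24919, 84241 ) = 1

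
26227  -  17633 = 8594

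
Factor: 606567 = 3^1*13^1 * 103^1*151^1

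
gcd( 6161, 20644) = 1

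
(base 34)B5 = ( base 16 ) 17b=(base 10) 379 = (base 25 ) f4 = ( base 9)461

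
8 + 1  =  9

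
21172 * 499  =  10564828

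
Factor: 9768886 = 2^1*107^1*191^1*239^1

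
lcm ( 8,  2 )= 8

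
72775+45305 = 118080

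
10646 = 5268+5378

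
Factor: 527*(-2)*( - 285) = 300390 =2^1*3^1*5^1*17^1 * 19^1*31^1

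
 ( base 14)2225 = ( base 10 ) 5913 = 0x1719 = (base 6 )43213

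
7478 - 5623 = 1855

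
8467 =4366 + 4101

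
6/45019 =6/45019 = 0.00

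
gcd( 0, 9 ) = 9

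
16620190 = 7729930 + 8890260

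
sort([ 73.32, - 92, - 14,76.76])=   [ - 92, - 14, 73.32,76.76]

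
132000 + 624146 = 756146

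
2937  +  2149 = 5086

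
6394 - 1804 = 4590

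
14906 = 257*58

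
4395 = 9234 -4839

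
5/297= 5/297 = 0.02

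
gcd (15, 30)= 15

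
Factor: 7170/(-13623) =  - 2^1*5^1*19^(-1) = - 10/19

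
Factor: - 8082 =  -  2^1*3^2*449^1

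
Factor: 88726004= 2^2* 83^1*179^1*1493^1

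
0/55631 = 0 = 0.00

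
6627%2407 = 1813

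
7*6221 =43547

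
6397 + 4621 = 11018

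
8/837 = 8/837 = 0.01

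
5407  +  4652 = 10059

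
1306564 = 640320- - 666244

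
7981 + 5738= 13719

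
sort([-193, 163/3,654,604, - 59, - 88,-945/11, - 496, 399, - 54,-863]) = [ -863, -496,-193, - 88,- 945/11,-59, - 54,163/3,399,604 , 654 ] 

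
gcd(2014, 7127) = 1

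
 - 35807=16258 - 52065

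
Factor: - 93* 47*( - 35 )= 152985 = 3^1*5^1*7^1  *31^1*47^1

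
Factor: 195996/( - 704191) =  - 2^2*3^1*17^(-1)* 23^ (-1 )*1801^(- 1 ) * 16333^1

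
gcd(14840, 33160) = 40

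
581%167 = 80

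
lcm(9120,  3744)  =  355680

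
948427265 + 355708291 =1304135556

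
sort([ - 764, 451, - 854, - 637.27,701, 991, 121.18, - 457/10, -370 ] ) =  [ - 854, - 764,-637.27, - 370, - 457/10,121.18,451, 701,  991 ] 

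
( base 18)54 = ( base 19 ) 4I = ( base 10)94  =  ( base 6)234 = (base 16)5e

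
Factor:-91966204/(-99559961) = 2^2*11^1 * 157^1*13313^1*99559961^(-1 )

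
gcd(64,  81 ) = 1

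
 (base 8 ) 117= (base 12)67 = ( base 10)79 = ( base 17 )4b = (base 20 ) 3J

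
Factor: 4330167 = 3^1 * 1443389^1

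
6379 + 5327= 11706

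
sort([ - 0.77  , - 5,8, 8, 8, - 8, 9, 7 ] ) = [ - 8, - 5, - 0.77, 7, 8,8, 8, 9 ]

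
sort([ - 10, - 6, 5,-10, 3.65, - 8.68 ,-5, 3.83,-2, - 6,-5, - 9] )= [ - 10, - 10 ,-9, -8.68, - 6, - 6, - 5, - 5,  -  2, 3.65,3.83, 5] 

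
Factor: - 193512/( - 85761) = 88/39 = 2^3*3^( - 1 )*11^1*13^( - 1)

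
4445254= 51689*86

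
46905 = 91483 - 44578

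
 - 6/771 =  - 2/257 =-  0.01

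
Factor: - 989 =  - 23^1*43^1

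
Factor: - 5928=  - 2^3 *3^1 * 13^1* 19^1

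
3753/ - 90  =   - 417/10 = - 41.70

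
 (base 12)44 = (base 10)52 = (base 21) 2A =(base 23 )26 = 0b110100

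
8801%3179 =2443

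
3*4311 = 12933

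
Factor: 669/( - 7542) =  - 223/2514= - 2^(- 1 )*3^( - 1)*223^1*419^( - 1)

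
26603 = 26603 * 1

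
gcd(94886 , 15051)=1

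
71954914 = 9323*7718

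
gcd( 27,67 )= 1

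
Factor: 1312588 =2^2*239^1* 1373^1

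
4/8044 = 1/2011 =0.00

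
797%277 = 243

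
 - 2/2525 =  - 2/2525  =  - 0.00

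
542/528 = 271/264 = 1.03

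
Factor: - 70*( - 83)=2^1 * 5^1*7^1 * 83^1 = 5810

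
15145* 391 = 5921695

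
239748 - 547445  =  -307697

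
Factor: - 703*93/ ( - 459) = 21793/153 =3^(-2 )*17^(-1) * 19^1*31^1*37^1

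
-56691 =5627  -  62318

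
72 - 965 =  - 893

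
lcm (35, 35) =35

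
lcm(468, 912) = 35568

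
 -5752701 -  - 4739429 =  - 1013272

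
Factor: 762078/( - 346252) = -471/214 = - 2^( - 1 )*3^1*107^( - 1 ) * 157^1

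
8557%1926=853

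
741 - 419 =322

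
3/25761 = 1/8587=0.00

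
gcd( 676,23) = 1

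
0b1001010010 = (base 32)ii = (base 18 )1f0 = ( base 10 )594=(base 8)1122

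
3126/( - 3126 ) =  -1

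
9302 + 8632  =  17934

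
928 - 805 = 123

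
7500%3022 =1456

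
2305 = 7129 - 4824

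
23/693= 23/693=0.03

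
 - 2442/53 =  - 2442/53 = -46.08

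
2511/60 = 837/20 = 41.85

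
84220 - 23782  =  60438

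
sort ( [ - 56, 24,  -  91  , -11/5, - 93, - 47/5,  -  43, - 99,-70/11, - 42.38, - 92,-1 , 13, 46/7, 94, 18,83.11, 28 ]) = [ - 99, - 93,-92, - 91, - 56, - 43, - 42.38,  -  47/5, - 70/11,  -  11/5,  -  1, 46/7, 13, 18, 24,  28, 83.11,94]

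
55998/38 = 27999/19 =1473.63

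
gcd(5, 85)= 5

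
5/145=1/29 = 0.03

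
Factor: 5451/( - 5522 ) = -2^( - 1)*3^1*11^( -1 )*23^1*79^1*251^(-1)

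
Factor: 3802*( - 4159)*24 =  - 379500432 = -2^4*3^1*1901^1*4159^1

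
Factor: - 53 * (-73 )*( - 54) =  - 2^1*3^3  *  53^1*73^1=- 208926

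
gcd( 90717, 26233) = 1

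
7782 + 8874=16656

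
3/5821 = 3/5821 = 0.00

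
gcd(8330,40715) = 85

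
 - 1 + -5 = - 6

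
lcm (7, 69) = 483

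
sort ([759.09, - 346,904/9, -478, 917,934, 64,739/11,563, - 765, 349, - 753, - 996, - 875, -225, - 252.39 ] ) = [ - 996, - 875  , -765, - 753,-478, - 346, -252.39, - 225,64,739/11,904/9, 349, 563, 759.09,917,934]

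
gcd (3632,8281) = 1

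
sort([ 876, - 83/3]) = [ - 83/3 , 876 ]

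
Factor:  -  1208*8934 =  - 10792272 = - 2^4*3^1*151^1 * 1489^1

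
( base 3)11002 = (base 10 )110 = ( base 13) 86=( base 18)62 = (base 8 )156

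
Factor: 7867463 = 19^1*414077^1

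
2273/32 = 2273/32=71.03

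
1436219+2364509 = 3800728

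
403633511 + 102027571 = 505661082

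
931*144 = 134064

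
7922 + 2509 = 10431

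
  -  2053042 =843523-2896565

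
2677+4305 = 6982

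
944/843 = 1 + 101/843 = 1.12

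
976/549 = 1 + 7/9 = 1.78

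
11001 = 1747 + 9254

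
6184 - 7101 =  - 917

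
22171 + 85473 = 107644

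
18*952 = 17136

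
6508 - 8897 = -2389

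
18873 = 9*2097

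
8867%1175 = 642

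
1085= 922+163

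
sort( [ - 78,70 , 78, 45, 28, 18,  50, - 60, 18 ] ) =[- 78, -60, 18, 18,28, 45,50, 70, 78]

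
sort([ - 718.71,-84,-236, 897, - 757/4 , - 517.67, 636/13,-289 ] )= [ - 718.71 , - 517.67 , - 289,-236, -757/4 ,- 84,636/13, 897]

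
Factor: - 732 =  - 2^2*3^1*61^1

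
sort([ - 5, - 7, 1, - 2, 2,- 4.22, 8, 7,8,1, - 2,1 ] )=[ -7, - 5, - 4.22, - 2, - 2,1, 1,1,2, 7,8,8 ]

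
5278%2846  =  2432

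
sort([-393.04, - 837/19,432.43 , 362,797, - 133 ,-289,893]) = [ - 393.04, - 289, - 133,-837/19 , 362, 432.43,797,893]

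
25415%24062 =1353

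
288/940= 72/235= 0.31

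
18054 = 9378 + 8676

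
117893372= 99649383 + 18243989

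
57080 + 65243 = 122323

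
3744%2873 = 871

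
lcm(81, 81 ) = 81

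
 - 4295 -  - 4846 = 551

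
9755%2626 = 1877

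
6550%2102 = 244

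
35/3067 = 35/3067 = 0.01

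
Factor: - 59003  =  -7^1*8429^1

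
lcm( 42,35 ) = 210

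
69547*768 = 53412096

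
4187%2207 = 1980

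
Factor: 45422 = 2^1*13^1*1747^1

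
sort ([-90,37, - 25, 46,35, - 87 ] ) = [ - 90, - 87, - 25,35 , 37, 46] 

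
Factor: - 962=- 2^1 * 13^1 * 37^1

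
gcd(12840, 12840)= 12840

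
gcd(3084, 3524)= 4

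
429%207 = 15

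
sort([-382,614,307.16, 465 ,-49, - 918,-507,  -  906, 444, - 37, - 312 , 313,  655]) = [ - 918, - 906,-507, - 382,-312,  -  49, - 37,307.16,313,444,465,614,655] 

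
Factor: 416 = 2^5 * 13^1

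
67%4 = 3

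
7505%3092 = 1321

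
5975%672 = 599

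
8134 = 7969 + 165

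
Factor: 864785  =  5^1*19^1 * 9103^1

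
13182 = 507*26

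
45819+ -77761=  - 31942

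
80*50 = 4000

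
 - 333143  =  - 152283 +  - 180860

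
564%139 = 8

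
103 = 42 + 61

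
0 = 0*814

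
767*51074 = 39173758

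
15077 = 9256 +5821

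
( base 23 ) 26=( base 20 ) 2c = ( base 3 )1221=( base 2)110100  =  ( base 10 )52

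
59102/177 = 333 + 161/177 = 333.91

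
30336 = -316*( - 96)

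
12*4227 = 50724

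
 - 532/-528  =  1 + 1/132=   1.01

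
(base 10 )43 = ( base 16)2B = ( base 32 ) 1B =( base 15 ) 2d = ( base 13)34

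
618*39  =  24102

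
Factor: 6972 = 2^2*3^1*7^1*83^1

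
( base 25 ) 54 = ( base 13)9c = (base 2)10000001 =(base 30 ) 49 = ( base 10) 129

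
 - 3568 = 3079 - 6647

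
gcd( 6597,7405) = 1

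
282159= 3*94053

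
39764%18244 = 3276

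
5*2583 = 12915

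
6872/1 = 6872 = 6872.00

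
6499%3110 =279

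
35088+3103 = 38191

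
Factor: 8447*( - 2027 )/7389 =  - 3^( - 2 )*821^( - 1 )*2027^1*8447^1 = -  17122069/7389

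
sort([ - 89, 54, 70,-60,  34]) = [ - 89, - 60,34,54, 70]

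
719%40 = 39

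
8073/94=8073/94 = 85.88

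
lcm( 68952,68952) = 68952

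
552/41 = 13 + 19/41 = 13.46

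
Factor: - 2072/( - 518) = 2^2 = 4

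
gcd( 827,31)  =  1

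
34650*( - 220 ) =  - 7623000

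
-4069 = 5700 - 9769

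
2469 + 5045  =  7514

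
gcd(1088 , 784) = 16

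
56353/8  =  56353/8 = 7044.12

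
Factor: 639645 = 3^1*5^1 * 42643^1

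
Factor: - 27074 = -2^1 * 13537^1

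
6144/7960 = 768/995 = 0.77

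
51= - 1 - - 52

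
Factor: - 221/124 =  - 2^( -2)*13^1*17^1*31^( -1 )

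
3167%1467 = 233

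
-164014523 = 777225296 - 941239819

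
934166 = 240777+693389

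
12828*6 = 76968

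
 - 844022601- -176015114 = - 668007487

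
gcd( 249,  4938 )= 3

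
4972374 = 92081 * 54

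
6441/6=1073  +  1/2=1073.50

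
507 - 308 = 199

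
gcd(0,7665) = 7665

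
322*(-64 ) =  - 20608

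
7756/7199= 1+557/7199 = 1.08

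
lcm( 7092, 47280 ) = 141840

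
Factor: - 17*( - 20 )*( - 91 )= - 30940  =  - 2^2*5^1*7^1 * 13^1*17^1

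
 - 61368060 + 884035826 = 822667766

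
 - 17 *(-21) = 357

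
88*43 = 3784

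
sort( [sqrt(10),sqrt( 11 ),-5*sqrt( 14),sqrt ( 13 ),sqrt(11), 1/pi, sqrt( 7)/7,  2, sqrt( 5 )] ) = [ - 5*sqrt( 14 ),1/pi,sqrt( 7)/7,  2,sqrt (5 ),sqrt( 10), sqrt( 11), sqrt( 11), sqrt( 13)]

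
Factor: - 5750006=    - 2^1*71^1*40493^1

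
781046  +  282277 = 1063323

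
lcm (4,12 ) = 12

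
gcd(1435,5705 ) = 35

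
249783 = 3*83261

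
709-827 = - 118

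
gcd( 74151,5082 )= 231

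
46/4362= 23/2181 = 0.01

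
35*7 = 245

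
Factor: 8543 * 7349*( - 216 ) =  - 13561021512 = - 2^3*3^3 * 7349^1*8543^1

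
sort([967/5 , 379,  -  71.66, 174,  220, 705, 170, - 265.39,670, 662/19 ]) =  [-265.39, - 71.66, 662/19, 170, 174, 967/5,220 , 379, 670, 705]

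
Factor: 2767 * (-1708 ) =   -  2^2*7^1*61^1*2767^1 = - 4726036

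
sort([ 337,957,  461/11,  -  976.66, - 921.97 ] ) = [-976.66, - 921.97,461/11,337,957]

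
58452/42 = 1391+5/7 = 1391.71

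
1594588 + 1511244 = 3105832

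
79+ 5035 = 5114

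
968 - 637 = 331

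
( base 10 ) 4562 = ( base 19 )CC2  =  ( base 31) 4n5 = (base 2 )1000111010010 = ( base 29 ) 5c9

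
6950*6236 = 43340200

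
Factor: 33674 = 2^1*113^1 * 149^1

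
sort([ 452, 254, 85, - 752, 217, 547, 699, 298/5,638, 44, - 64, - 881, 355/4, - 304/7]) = [ - 881, - 752, - 64, - 304/7, 44, 298/5, 85,355/4,217,254,  452, 547, 638,699 ] 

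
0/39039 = 0 = 0.00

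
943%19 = 12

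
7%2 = 1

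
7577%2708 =2161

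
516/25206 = 86/4201 = 0.02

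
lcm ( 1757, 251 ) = 1757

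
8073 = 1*8073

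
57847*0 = 0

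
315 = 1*315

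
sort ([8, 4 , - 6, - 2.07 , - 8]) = [ - 8, - 6,-2.07,  4, 8] 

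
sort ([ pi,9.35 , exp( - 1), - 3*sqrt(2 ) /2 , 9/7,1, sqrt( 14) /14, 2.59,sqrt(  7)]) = [-3  *  sqrt( 2)/2, sqrt( 14) /14, exp( -1 ) , 1, 9/7,  2.59, sqrt ( 7),pi,9.35]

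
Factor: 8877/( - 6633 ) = - 269/201= - 3^( - 1)*67^( - 1 )*269^1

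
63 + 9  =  72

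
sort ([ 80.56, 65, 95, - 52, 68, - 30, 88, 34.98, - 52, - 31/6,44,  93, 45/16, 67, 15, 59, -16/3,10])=[ - 52, - 52, - 30, - 16/3, - 31/6, 45/16,10,15, 34.98, 44 , 59,65, 67, 68, 80.56,88,93 , 95]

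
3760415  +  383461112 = 387221527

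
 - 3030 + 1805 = - 1225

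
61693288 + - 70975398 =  - 9282110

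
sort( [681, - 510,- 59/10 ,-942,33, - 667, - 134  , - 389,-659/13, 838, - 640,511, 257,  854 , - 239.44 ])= [-942 , - 667,  -  640, - 510, - 389 , - 239.44 , - 134,- 659/13, - 59/10, 33,257, 511, 681, 838, 854 ]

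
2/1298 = 1/649 = 0.00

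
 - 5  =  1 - 6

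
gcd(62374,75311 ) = 1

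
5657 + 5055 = 10712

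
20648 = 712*29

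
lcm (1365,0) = 0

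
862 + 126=988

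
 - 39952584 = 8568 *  (  -  4663) 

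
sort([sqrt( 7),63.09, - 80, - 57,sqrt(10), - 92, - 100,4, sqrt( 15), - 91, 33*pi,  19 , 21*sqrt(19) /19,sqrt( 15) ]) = [ - 100, - 92, - 91, - 80, - 57,sqrt(7 ), sqrt( 10 ),sqrt( 15 ), sqrt( 15) , 4,21*sqrt(19)/19 , 19, 63.09,33*pi]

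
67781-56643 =11138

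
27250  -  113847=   -  86597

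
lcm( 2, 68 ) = 68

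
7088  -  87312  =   - 80224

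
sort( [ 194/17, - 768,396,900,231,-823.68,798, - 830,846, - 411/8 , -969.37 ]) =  [ - 969.37, - 830, - 823.68, - 768, - 411/8,194/17,231, 396,798, 846 , 900]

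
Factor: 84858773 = 181^1* 631^1*743^1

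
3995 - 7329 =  - 3334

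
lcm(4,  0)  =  0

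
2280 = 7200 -4920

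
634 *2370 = 1502580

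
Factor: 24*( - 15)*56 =-20160 = - 2^6*3^2 * 5^1*7^1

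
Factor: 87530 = 2^1*5^1*8753^1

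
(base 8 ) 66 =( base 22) 2A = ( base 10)54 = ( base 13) 42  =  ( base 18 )30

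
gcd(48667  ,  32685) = 1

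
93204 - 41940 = 51264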